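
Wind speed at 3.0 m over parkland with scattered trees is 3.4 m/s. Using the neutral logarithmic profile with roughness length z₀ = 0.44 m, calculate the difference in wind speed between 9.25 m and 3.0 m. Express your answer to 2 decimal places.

1.99 m/s

Log law: V₂ = V₁ · ln(z₂/z₀)/ln(z₁/z₀) = 3.4 × 3.0456/1.9196 = 5.3944 m/s
ΔV = 5.3944 − 3.4 = 1.9944 m/s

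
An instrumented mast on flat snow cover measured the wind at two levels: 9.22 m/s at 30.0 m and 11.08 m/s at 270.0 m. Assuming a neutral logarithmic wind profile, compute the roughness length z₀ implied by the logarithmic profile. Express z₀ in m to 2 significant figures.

z₀ ≈ 0.00056 m

Log law: V(z) ∝ ln(z/z₀). With r = V₁/V₂ = 9.22/11.08 = 0.83213,
r · ln(z₂/z₀) = ln(z₁/z₀) ⇒ ln z₀ = (ln z₁ − r·ln z₂)/(1 − r)
ln z₀ = (3.40120 − 0.83213×5.59842) / 0.16787 = -7.4904
z₀ = exp(-7.4904) = 0.0005584 m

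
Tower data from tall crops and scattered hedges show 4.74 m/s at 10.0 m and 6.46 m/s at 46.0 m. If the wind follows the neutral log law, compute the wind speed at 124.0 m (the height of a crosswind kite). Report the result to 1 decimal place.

7.6 m/s

Log law: V ∝ ln(z/z₀). From the pair, with r = V₁/V₂ = 0.73375,
ln z₀ = (ln z₁ − r·ln z₂)/(1 − r) = (2.3026 − 0.73375×3.8286)/0.26625 = -1.9029 → z₀ = 0.1491 m
V₃ = V₁ · ln(z₃/z₀)/ln(z₁/z₀) = 4.74 × 6.7232/4.2055 = 7.5777 m/s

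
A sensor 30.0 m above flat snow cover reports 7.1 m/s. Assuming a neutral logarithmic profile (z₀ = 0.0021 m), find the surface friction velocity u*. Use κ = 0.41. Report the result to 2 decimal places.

u* ≈ 0.30 m/s

Log law: V(z) = (u*/κ) · ln(z/z₀) ⇒ u* = κ · V / ln(z/z₀)
u* = 0.41 × 7.1 / ln(30.0/0.0021) = 0.41 × 7.1 / 9.5670
   = 2.9110 / 9.5670 = 0.3043 m/s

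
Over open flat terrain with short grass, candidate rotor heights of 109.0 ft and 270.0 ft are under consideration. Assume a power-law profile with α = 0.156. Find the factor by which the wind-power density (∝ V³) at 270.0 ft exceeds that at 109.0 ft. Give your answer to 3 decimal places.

Speed ratio: V_B/V_A = (z_B/z_A)^α = (270.0/109.0)^0.156 = (2.4771)^0.156 = 1.15200
Power-density ratio: P_B/P_A = (V_B/V_A)³ = (1.15200)³ = 1.52884

1.529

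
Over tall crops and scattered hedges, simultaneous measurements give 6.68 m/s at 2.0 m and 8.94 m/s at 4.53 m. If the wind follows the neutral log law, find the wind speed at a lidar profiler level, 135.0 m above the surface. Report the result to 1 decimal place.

Log law: V ∝ ln(z/z₀). From the pair, with r = V₁/V₂ = 0.74720,
ln z₀ = (ln z₁ − r·ln z₂)/(1 − r) = (0.6931 − 0.74720×1.5107)/0.25280 = -1.7234 → z₀ = 0.1785 m
V₃ = V₁ · ln(z₃/z₀)/ln(z₁/z₀) = 6.68 × 6.6287/2.4165 = 18.3235 m/s

18.3 m/s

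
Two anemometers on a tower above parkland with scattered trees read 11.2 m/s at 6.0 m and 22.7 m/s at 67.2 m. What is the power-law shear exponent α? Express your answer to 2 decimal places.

Power law: V₂/V₁ = (z₂/z₁)^α ⇒ α = ln(V₂/V₁) / ln(z₂/z₁)
α = ln(22.7/11.2) / ln(67.2/6.0) = ln(2.0268) / ln(11.2000)
  = 0.70645 / 2.41591 = 0.29242

α ≈ 0.29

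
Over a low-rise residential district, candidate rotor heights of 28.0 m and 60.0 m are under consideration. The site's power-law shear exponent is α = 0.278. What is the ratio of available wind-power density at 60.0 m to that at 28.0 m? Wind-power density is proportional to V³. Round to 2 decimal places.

1.89

Speed ratio: V_B/V_A = (z_B/z_A)^α = (60.0/28.0)^0.278 = (2.1429)^0.278 = 1.23599
Power-density ratio: P_B/P_A = (V_B/V_A)³ = (1.23599)³ = 1.88820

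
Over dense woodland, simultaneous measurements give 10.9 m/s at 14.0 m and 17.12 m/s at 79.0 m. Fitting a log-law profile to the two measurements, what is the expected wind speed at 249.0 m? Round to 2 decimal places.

Log law: V ∝ ln(z/z₀). From the pair, with r = V₁/V₂ = 0.63668,
ln z₀ = (ln z₁ − r·ln z₂)/(1 − r) = (2.6391 − 0.63668×4.3694)/0.36332 = -0.3933 → z₀ = 0.6748 m
V₃ = V₁ · ln(z₃/z₀)/ln(z₁/z₀) = 10.9 × 5.9108/3.0324 = 21.2466 m/s

21.25 m/s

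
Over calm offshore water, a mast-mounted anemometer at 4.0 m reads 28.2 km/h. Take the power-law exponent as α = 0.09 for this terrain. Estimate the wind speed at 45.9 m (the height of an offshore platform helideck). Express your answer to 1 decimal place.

35.1 km/h

Power-law profile: V₂ = V₁ · (z₂/z₁)^α
V₂ = 28.2 × (45.9/4.0)^0.09 = 28.2 × (11.4750)^0.09
    = 28.2 × 1.2456 = 35.1259 km/h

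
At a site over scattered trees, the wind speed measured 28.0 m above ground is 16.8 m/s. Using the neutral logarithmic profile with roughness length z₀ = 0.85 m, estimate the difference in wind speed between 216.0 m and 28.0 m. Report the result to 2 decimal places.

Log law: V₂ = V₁ · ln(z₂/z₀)/ln(z₁/z₀) = 16.8 × 5.5378/3.4947 = 26.6216 m/s
ΔV = 26.6216 − 16.8 = 9.8216 m/s

9.82 m/s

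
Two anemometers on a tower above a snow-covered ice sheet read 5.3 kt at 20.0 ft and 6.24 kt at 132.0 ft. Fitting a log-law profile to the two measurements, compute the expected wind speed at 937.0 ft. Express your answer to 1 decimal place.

7.2 kt

Log law: V ∝ ln(z/z₀). From the pair, with r = V₁/V₂ = 0.84936,
ln z₀ = (ln z₁ − r·ln z₂)/(1 − r) = (2.9957 − 0.84936×4.8828)/0.15064 = -7.6441 → z₀ = 0.0004788 ft
V₃ = V₁ · ln(z₃/z₀)/ln(z₁/z₀) = 5.3 × 14.4868/10.6399 = 7.2163 kt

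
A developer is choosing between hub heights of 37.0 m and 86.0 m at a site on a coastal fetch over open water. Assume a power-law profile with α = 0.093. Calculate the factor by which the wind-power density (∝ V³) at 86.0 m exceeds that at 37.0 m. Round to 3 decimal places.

1.265

Speed ratio: V_B/V_A = (z_B/z_A)^α = (86.0/37.0)^0.093 = (2.3243)^0.093 = 1.08160
Power-density ratio: P_B/P_A = (V_B/V_A)³ = (1.08160)³ = 1.26531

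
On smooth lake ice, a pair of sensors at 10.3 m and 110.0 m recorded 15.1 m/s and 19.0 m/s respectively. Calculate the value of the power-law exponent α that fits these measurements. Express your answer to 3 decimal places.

Power law: V₂/V₁ = (z₂/z₁)^α ⇒ α = ln(V₂/V₁) / ln(z₂/z₁)
α = ln(19.0/15.1) / ln(110.0/10.3) = ln(1.2583) / ln(10.6796)
  = 0.22974 / 2.36834 = 0.09701

α ≈ 0.097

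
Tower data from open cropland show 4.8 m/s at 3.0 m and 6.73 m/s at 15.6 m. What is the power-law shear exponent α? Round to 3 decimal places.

α ≈ 0.205

Power law: V₂/V₁ = (z₂/z₁)^α ⇒ α = ln(V₂/V₁) / ln(z₂/z₁)
α = ln(6.73/4.8) / ln(15.6/3.0) = ln(1.4021) / ln(5.2000)
  = 0.33796 / 1.64866 = 0.20499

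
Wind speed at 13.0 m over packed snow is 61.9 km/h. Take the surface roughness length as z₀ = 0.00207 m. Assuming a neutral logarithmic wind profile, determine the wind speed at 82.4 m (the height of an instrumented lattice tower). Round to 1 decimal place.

Log law: V(z) ∝ ln(z/z₀), so V₂/V₁ = ln(z₂/z₀) / ln(z₁/z₀).
ln(82.4/0.00207) = 10.5918, ln(13.0/0.00207) = 8.7452
V₂ = 61.9 × 10.5918/8.7452 = 61.9 × 1.2112 = 74.9709 km/h

75.0 km/h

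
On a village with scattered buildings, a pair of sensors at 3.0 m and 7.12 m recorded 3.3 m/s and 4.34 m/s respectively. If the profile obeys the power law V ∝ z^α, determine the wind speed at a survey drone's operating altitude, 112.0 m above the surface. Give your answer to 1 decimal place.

First find α: α = ln(V₂/V₁)/ln(z₂/z₁) = ln(4.34/3.3)/ln(7.12/3.0) = 0.27395/0.86430 = 0.3170
Extrapolate from 7.12 m to 112.0 m: V₃ = 4.34 × (112.0/7.12)^0.3170 = 4.34 × 2.3951 = 10.3948 m/s

10.4 m/s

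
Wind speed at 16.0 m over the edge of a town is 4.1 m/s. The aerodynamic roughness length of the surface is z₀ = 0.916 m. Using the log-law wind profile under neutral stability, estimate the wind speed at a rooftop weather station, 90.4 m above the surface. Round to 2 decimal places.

Log law: V(z) ∝ ln(z/z₀), so V₂/V₁ = ln(z₂/z₀) / ln(z₁/z₀).
ln(90.4/0.916) = 4.5920, ln(16.0/0.916) = 2.8603
V₂ = 4.1 × 4.5920/2.8603 = 4.1 × 1.6054 = 6.5822 m/s

6.58 m/s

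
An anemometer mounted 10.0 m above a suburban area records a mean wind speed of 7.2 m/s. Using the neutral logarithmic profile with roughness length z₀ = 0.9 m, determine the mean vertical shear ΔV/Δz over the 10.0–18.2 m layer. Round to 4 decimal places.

0.2184 m/s/m

Log law: V₂ = V₁ · ln(z₂/z₀)/ln(z₁/z₀) = 7.2 × 3.0068/2.4079 = 8.9906 m/s
ΔV/Δz = (8.9906 − 7.2)/(18.2 − 10.0) = 1.7906/8.2000 = 0.21836 m/s/m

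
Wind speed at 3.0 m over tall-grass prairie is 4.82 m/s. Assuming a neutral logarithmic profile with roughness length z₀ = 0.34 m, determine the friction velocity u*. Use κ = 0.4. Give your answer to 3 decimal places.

u* ≈ 0.885 m/s

Log law: V(z) = (u*/κ) · ln(z/z₀) ⇒ u* = κ · V / ln(z/z₀)
u* = 0.4 × 4.82 / ln(3.0/0.34) = 0.4 × 4.82 / 2.1774
   = 1.9280 / 2.1774 = 0.8855 m/s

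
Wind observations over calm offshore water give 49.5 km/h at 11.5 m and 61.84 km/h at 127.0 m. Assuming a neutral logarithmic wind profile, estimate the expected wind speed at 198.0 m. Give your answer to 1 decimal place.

Log law: V ∝ ln(z/z₀). From the pair, with r = V₁/V₂ = 0.80045,
ln z₀ = (ln z₁ − r·ln z₂)/(1 − r) = (2.4423 − 0.80045×4.8442)/0.19955 = -7.1923 → z₀ = 0.0007524 m
V₃ = V₁ · ln(z₃/z₀)/ln(z₁/z₀) = 49.5 × 12.4805/9.6346 = 64.1216 km/h

64.1 km/h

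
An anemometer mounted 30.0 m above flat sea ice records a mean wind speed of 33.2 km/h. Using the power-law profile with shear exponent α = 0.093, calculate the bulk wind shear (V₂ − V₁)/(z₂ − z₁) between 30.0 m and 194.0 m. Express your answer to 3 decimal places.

0.038 km/h/m

Power law: V₂ = V₁ · (z₂/z₁)^α = 33.2 × (6.4667)^0.093 = 39.4940 km/h
ΔV/Δz = (39.4940 − 33.2)/(194.0 − 30.0) = 6.2940/164.0000 = 0.03838 km/h/m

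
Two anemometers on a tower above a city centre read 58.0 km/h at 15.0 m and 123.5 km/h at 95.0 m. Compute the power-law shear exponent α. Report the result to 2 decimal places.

Power law: V₂/V₁ = (z₂/z₁)^α ⇒ α = ln(V₂/V₁) / ln(z₂/z₁)
α = ln(123.5/58.0) / ln(95.0/15.0) = ln(2.1293) / ln(6.3333)
  = 0.75580 / 1.84583 = 0.40946

α ≈ 0.41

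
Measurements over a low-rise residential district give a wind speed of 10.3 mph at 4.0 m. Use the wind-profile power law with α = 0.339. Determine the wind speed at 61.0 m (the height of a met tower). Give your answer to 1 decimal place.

Power-law profile: V₂ = V₁ · (z₂/z₁)^α
V₂ = 10.3 × (61.0/4.0)^0.339 = 10.3 × (15.2500)^0.339
    = 10.3 × 2.5184 = 25.9397 mph

25.9 mph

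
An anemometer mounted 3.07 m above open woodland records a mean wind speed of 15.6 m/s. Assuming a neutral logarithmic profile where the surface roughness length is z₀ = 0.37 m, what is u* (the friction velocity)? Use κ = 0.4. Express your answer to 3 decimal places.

u* ≈ 2.949 m/s

Log law: V(z) = (u*/κ) · ln(z/z₀) ⇒ u* = κ · V / ln(z/z₀)
u* = 0.4 × 15.6 / ln(3.07/0.37) = 0.4 × 15.6 / 2.1159
   = 6.2400 / 2.1159 = 2.9491 m/s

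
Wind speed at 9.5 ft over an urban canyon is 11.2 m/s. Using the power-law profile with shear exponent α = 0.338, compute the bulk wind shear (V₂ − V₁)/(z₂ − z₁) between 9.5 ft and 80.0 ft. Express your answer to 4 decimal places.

Power law: V₂ = V₁ · (z₂/z₁)^α = 11.2 × (8.4211)^0.338 = 23.0140 m/s
ΔV/Δz = (23.0140 − 11.2)/(80.0 − 9.5) = 11.8140/70.5000 = 0.16757 m/s/ft

0.1676 m/s/ft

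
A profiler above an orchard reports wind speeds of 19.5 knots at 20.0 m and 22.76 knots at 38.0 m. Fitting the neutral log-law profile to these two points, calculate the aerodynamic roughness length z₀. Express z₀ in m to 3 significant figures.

Log law: V(z) ∝ ln(z/z₀). With r = V₁/V₂ = 19.5/22.76 = 0.85677,
r · ln(z₂/z₀) = ln(z₁/z₀) ⇒ ln z₀ = (ln z₁ − r·ln z₂)/(1 − r)
ln z₀ = (2.99573 − 0.85677×3.63759) / 0.14323 = -0.8436
z₀ = exp(-0.8436) = 0.4302 m

z₀ ≈ 0.430 m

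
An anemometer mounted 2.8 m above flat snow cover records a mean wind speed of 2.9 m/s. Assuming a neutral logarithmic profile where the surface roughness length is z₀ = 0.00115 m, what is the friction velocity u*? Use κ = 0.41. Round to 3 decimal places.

Log law: V(z) = (u*/κ) · ln(z/z₀) ⇒ u* = κ · V / ln(z/z₀)
u* = 0.41 × 2.9 / ln(2.8/0.00115) = 0.41 × 2.9 / 7.7976
   = 1.1890 / 7.7976 = 0.1525 m/s

u* ≈ 0.152 m/s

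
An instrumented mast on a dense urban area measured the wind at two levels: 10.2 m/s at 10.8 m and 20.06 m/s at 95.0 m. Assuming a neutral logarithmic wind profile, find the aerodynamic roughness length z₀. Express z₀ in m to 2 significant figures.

Log law: V(z) ∝ ln(z/z₀). With r = V₁/V₂ = 10.2/20.06 = 0.50847,
r · ln(z₂/z₀) = ln(z₁/z₀) ⇒ ln z₀ = (ln z₁ − r·ln z₂)/(1 − r)
ln z₀ = (2.37955 − 0.50847×4.55388) / 0.49153 = 0.1302
z₀ = exp(0.1302) = 1.139 m

z₀ ≈ 1.1 m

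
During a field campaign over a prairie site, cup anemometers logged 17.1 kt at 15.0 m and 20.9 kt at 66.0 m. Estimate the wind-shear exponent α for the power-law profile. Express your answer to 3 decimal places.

Power law: V₂/V₁ = (z₂/z₁)^α ⇒ α = ln(V₂/V₁) / ln(z₂/z₁)
α = ln(20.9/17.1) / ln(66.0/15.0) = ln(1.2222) / ln(4.4000)
  = 0.20067 / 1.48160 = 0.13544

α ≈ 0.135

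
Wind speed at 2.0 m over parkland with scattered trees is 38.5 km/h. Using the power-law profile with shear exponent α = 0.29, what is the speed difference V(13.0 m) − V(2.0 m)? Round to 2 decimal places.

Power law: V₂ = V₁ · (z₂/z₁)^α = 38.5 × (6.5000)^0.29 = 66.2530 km/h
ΔV = 66.2530 − 38.5 = 27.7530 km/h

27.75 km/h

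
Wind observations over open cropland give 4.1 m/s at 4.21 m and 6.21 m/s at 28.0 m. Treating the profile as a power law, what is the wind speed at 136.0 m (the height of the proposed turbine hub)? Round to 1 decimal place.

8.8 m/s

First find α: α = ln(V₂/V₁)/ln(z₂/z₁) = ln(6.21/4.1)/ln(28.0/4.21) = 0.41517/1.89474 = 0.2191
Extrapolate from 28.0 m to 136.0 m: V₃ = 6.21 × (136.0/28.0)^0.2191 = 6.21 × 1.4138 = 8.7799 m/s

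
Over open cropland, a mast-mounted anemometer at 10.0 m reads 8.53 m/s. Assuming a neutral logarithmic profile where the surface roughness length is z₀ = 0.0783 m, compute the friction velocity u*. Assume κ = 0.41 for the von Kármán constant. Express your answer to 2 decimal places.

Log law: V(z) = (u*/κ) · ln(z/z₀) ⇒ u* = κ · V / ln(z/z₀)
u* = 0.41 × 8.53 / ln(10.0/0.0783) = 0.41 × 8.53 / 4.8498
   = 3.4973 / 4.8498 = 0.7211 m/s

u* ≈ 0.72 m/s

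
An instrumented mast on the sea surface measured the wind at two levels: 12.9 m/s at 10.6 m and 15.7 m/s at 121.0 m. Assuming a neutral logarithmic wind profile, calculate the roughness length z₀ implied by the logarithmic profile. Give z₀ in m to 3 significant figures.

Log law: V(z) ∝ ln(z/z₀). With r = V₁/V₂ = 12.9/15.7 = 0.82166,
r · ln(z₂/z₀) = ln(z₁/z₀) ⇒ ln z₀ = (ln z₁ − r·ln z₂)/(1 − r)
ln z₀ = (2.36085 − 0.82166×4.79579) / 0.17834 = -8.8572
z₀ = exp(-8.8572) = 0.0001423 m

z₀ ≈ 0.000142 m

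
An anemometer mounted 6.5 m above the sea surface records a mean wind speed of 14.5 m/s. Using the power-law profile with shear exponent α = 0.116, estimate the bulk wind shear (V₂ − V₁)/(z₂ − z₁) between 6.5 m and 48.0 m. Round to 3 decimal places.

Power law: V₂ = V₁ · (z₂/z₁)^α = 14.5 × (7.3846)^0.116 = 18.2850 m/s
ΔV/Δz = (18.2850 − 14.5)/(48.0 − 6.5) = 3.7850/41.5000 = 0.09120 m/s/m

0.091 m/s/m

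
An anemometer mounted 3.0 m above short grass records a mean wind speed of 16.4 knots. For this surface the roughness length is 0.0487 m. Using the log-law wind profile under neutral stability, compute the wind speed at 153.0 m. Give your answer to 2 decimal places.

32.05 knots

Log law: V(z) ∝ ln(z/z₀), so V₂/V₁ = ln(z₂/z₀) / ln(z₁/z₀).
ln(153.0/0.0487) = 8.0525, ln(3.0/0.0487) = 4.1207
V₂ = 16.4 × 8.0525/4.1207 = 16.4 × 1.9542 = 32.0483 knots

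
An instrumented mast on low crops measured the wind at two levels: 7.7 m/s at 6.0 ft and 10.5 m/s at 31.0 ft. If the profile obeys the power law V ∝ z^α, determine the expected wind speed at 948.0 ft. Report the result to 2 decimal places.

20.03 m/s

First find α: α = ln(V₂/V₁)/ln(z₂/z₁) = ln(10.5/7.7)/ln(31.0/6.0) = 0.31015/1.64223 = 0.1889
Extrapolate from 31.0 ft to 948.0 ft: V₃ = 10.5 × (948.0/31.0)^0.1889 = 10.5 × 1.9079 = 20.0325 m/s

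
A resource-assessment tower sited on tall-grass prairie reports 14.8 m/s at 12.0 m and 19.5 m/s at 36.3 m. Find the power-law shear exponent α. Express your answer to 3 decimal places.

α ≈ 0.249

Power law: V₂/V₁ = (z₂/z₁)^α ⇒ α = ln(V₂/V₁) / ln(z₂/z₁)
α = ln(19.5/14.8) / ln(36.3/12.0) = ln(1.3176) / ln(3.0250)
  = 0.27579 / 1.10691 = 0.24915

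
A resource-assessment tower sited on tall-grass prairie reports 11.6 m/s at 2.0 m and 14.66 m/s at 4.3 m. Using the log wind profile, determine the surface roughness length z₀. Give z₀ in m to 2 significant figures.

z₀ ≈ 0.11 m

Log law: V(z) ∝ ln(z/z₀). With r = V₁/V₂ = 11.6/14.66 = 0.79127,
r · ln(z₂/z₀) = ln(z₁/z₀) ⇒ ln z₀ = (ln z₁ − r·ln z₂)/(1 − r)
ln z₀ = (0.69315 − 0.79127×1.45862) / 0.20873 = -2.2086
z₀ = exp(-2.2086) = 0.1099 m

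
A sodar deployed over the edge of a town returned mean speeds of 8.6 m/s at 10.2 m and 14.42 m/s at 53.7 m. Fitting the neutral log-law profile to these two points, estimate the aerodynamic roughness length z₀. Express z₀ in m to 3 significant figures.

z₀ ≈ 0.876 m

Log law: V(z) ∝ ln(z/z₀). With r = V₁/V₂ = 8.6/14.42 = 0.59639,
r · ln(z₂/z₀) = ln(z₁/z₀) ⇒ ln z₀ = (ln z₁ − r·ln z₂)/(1 − r)
ln z₀ = (2.32239 − 0.59639×3.98341) / 0.40361 = -0.1320
z₀ = exp(-0.1320) = 0.8763 m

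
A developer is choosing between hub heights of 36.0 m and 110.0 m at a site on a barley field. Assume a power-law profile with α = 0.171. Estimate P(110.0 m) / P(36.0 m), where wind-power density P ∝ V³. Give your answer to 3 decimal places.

Speed ratio: V_B/V_A = (z_B/z_A)^α = (110.0/36.0)^0.171 = (3.0556)^0.171 = 1.21046
Power-density ratio: P_B/P_A = (V_B/V_A)³ = (1.21046)³ = 1.77358

1.774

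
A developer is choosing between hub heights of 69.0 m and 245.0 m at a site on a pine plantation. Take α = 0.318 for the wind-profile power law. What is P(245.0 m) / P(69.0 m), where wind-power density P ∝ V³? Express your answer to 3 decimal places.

3.350

Speed ratio: V_B/V_A = (z_B/z_A)^α = (245.0/69.0)^0.318 = (3.5507)^0.318 = 1.49624
Power-density ratio: P_B/P_A = (V_B/V_A)³ = (1.49624)³ = 3.34967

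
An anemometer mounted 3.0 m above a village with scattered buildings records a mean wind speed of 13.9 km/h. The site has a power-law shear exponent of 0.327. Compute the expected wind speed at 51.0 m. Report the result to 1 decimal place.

Power-law profile: V₂ = V₁ · (z₂/z₁)^α
V₂ = 13.9 × (51.0/3.0)^0.327 = 13.9 × (17.0000)^0.327
    = 13.9 × 2.5256 = 35.1052 km/h

35.1 km/h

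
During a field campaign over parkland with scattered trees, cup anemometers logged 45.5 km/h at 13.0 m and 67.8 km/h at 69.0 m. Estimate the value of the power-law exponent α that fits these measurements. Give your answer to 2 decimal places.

α ≈ 0.24

Power law: V₂/V₁ = (z₂/z₁)^α ⇒ α = ln(V₂/V₁) / ln(z₂/z₁)
α = ln(67.8/45.5) / ln(69.0/13.0) = ln(1.4901) / ln(5.3077)
  = 0.39885 / 1.66916 = 0.23895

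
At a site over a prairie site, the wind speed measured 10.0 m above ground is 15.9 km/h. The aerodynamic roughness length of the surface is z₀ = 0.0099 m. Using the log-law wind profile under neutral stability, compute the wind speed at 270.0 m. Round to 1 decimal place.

Log law: V(z) ∝ ln(z/z₀), so V₂/V₁ = ln(z₂/z₀) / ln(z₁/z₀).
ln(270.0/0.0099) = 10.2136, ln(10.0/0.0099) = 6.9178
V₂ = 15.9 × 10.2136/6.9178 = 15.9 × 1.4764 = 23.4752 km/h

23.5 km/h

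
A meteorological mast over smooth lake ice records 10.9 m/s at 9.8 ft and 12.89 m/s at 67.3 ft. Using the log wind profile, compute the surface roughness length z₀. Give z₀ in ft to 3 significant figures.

z₀ ≈ 0.000256 ft

Log law: V(z) ∝ ln(z/z₀). With r = V₁/V₂ = 10.9/12.89 = 0.84562,
r · ln(z₂/z₀) = ln(z₁/z₀) ⇒ ln z₀ = (ln z₁ − r·ln z₂)/(1 − r)
ln z₀ = (2.28238 − 0.84562×4.20916) / 0.15438 = -8.2713
z₀ = exp(-8.2713) = 0.0002557 ft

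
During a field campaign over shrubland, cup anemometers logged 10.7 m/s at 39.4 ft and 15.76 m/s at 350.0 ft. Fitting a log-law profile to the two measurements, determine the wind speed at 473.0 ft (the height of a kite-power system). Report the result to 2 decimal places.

16.46 m/s

Log law: V ∝ ln(z/z₀). From the pair, with r = V₁/V₂ = 0.67893,
ln z₀ = (ln z₁ − r·ln z₂)/(1 − r) = (3.6738 − 0.67893×5.8579)/0.32107 = -0.9449 → z₀ = 0.3887 ft
V₃ = V₁ · ln(z₃/z₀)/ln(z₁/z₀) = 10.7 × 7.1040/4.6187 = 16.4577 m/s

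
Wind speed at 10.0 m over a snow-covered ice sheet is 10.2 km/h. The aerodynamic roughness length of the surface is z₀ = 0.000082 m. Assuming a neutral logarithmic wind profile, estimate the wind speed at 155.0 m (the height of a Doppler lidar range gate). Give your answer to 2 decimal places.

Log law: V(z) ∝ ln(z/z₀), so V₂/V₁ = ln(z₂/z₀) / ln(z₁/z₀).
ln(155.0/0.000082) = 14.4522, ln(10.0/0.000082) = 11.7114
V₂ = 10.2 × 14.4522/11.7114 = 10.2 × 1.2340 = 12.5871 km/h

12.59 km/h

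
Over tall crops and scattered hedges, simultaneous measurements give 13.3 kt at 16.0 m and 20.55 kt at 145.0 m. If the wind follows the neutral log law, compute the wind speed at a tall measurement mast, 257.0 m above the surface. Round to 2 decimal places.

Log law: V ∝ ln(z/z₀). From the pair, with r = V₁/V₂ = 0.64720,
ln z₀ = (ln z₁ − r·ln z₂)/(1 − r) = (2.7726 − 0.64720×4.9767)/0.35280 = -1.2709 → z₀ = 0.2806 m
V₃ = V₁ · ln(z₃/z₀)/ln(z₁/z₀) = 13.3 × 6.8200/4.0435 = 22.4326 kt

22.43 kt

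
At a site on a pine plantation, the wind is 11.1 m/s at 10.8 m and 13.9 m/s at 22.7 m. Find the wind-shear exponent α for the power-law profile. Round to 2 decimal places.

α ≈ 0.30

Power law: V₂/V₁ = (z₂/z₁)^α ⇒ α = ln(V₂/V₁) / ln(z₂/z₁)
α = ln(13.9/11.1) / ln(22.7/10.8) = ln(1.2523) / ln(2.1019)
  = 0.22494 / 0.74282 = 0.30282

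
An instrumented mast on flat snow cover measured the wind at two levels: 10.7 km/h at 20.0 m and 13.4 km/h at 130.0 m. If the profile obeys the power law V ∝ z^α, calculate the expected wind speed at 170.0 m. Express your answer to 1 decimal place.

13.8 km/h

First find α: α = ln(V₂/V₁)/ln(z₂/z₁) = ln(13.4/10.7)/ln(130.0/20.0) = 0.22501/1.87180 = 0.1202
Extrapolate from 130.0 m to 170.0 m: V₃ = 13.4 × (170.0/130.0)^0.1202 = 13.4 × 1.0328 = 13.8392 km/h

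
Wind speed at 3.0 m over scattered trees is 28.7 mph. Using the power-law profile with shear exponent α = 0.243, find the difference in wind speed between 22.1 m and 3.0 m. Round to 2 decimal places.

Power law: V₂ = V₁ · (z₂/z₁)^α = 28.7 × (7.3667)^0.243 = 46.6261 mph
ΔV = 46.6261 − 28.7 = 17.9261 mph

17.93 mph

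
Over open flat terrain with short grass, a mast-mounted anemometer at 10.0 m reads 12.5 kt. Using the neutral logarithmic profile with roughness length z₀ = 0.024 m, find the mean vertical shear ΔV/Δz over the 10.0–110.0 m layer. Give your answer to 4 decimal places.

Log law: V₂ = V₁ · ln(z₂/z₀)/ln(z₁/z₀) = 12.5 × 8.4302/6.0323 = 17.4689 kt
ΔV/Δz = (17.4689 − 12.5)/(110.0 − 10.0) = 4.9689/100.0000 = 0.04969 kt/m

0.0497 kt/m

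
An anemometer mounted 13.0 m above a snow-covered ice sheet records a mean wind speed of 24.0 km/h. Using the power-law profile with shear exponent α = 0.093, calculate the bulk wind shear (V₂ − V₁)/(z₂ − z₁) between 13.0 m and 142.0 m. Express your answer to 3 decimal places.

Power law: V₂ = V₁ · (z₂/z₁)^α = 24.0 × (10.9231)^0.093 = 29.9763 km/h
ΔV/Δz = (29.9763 − 24.0)/(142.0 − 13.0) = 5.9763/129.0000 = 0.04633 km/h/m

0.046 km/h/m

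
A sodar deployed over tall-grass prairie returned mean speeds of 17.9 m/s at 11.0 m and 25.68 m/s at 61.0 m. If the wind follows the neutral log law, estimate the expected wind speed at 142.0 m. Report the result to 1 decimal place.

29.5 m/s

Log law: V ∝ ln(z/z₀). From the pair, with r = V₁/V₂ = 0.69704,
ln z₀ = (ln z₁ − r·ln z₂)/(1 − r) = (2.3979 − 0.69704×4.1109)/0.30296 = -1.5433 → z₀ = 0.2137 m
V₃ = V₁ · ln(z₃/z₀)/ln(z₁/z₀) = 17.9 × 6.4991/3.9412 = 29.5176 m/s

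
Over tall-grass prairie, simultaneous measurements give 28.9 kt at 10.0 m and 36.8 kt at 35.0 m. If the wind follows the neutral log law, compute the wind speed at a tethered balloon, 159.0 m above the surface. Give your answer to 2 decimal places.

46.34 kt

Log law: V ∝ ln(z/z₀). From the pair, with r = V₁/V₂ = 0.78533,
ln z₀ = (ln z₁ − r·ln z₂)/(1 − r) = (2.3026 − 0.78533×3.5553)/0.21467 = -2.2803 → z₀ = 0.1023 m
V₃ = V₁ · ln(z₃/z₀)/ln(z₁/z₀) = 28.9 × 7.3492/4.5829 = 46.3446 kt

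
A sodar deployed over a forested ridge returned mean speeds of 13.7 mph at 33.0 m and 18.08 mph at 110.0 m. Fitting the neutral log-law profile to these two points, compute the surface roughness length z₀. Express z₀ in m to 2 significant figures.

Log law: V(z) ∝ ln(z/z₀). With r = V₁/V₂ = 13.7/18.08 = 0.75774,
r · ln(z₂/z₀) = ln(z₁/z₀) ⇒ ln z₀ = (ln z₁ − r·ln z₂)/(1 − r)
ln z₀ = (3.49651 − 0.75774×4.70048) / 0.24226 = -0.2693
z₀ = exp(-0.2693) = 0.7639 m

z₀ ≈ 0.76 m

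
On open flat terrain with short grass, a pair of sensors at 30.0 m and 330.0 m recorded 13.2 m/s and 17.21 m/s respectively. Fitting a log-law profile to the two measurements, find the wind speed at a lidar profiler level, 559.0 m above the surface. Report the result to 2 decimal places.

Log law: V ∝ ln(z/z₀). From the pair, with r = V₁/V₂ = 0.76700,
ln z₀ = (ln z₁ − r·ln z₂)/(1 − r) = (3.4012 − 0.76700×5.7991)/0.23300 = -4.4921 → z₀ = 0.01120 m
V₃ = V₁ · ln(z₃/z₀)/ln(z₁/z₀) = 13.2 × 10.8183/7.8933 = 18.0914 m/s

18.09 m/s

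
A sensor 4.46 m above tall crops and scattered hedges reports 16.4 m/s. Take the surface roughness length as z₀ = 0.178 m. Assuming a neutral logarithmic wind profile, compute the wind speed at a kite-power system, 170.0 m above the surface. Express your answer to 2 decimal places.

Log law: V(z) ∝ ln(z/z₀), so V₂/V₁ = ln(z₂/z₀) / ln(z₁/z₀).
ln(170.0/0.178) = 6.8618, ln(4.46/0.178) = 3.2211
V₂ = 16.4 × 6.8618/3.2211 = 16.4 × 2.1302 = 34.9360 m/s

34.94 m/s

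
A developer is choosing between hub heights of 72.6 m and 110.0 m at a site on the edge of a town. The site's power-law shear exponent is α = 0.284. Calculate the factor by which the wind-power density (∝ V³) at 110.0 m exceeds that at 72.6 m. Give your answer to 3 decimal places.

Speed ratio: V_B/V_A = (z_B/z_A)^α = (110.0/72.6)^0.284 = (1.5152)^0.284 = 1.12525
Power-density ratio: P_B/P_A = (V_B/V_A)³ = (1.12525)³ = 1.42478

1.425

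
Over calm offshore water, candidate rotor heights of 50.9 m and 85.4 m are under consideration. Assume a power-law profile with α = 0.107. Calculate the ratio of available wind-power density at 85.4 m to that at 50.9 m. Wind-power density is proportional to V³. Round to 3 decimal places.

1.181

Speed ratio: V_B/V_A = (z_B/z_A)^α = (85.4/50.9)^0.107 = (1.6778)^0.107 = 1.05693
Power-density ratio: P_B/P_A = (V_B/V_A)³ = (1.05693)³ = 1.18071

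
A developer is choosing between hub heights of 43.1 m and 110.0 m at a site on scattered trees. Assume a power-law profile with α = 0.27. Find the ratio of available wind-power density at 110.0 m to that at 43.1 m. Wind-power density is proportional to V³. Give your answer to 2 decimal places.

2.14

Speed ratio: V_B/V_A = (z_B/z_A)^α = (110.0/43.1)^0.27 = (2.5522)^0.27 = 1.28786
Power-density ratio: P_B/P_A = (V_B/V_A)³ = (1.28786)³ = 2.13600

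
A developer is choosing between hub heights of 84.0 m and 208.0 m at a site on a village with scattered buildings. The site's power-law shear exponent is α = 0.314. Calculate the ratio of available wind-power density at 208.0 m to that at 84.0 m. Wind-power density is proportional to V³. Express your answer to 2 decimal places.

Speed ratio: V_B/V_A = (z_B/z_A)^α = (208.0/84.0)^0.314 = (2.4762)^0.314 = 1.32938
Power-density ratio: P_B/P_A = (V_B/V_A)³ = (1.32938)³ = 2.34933

2.35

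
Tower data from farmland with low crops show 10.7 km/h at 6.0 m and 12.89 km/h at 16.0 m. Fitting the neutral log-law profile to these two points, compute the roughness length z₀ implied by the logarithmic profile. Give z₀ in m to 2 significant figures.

z₀ ≈ 0.050 m

Log law: V(z) ∝ ln(z/z₀). With r = V₁/V₂ = 10.7/12.89 = 0.83010,
r · ln(z₂/z₀) = ln(z₁/z₀) ⇒ ln z₀ = (ln z₁ − r·ln z₂)/(1 − r)
ln z₀ = (1.79176 − 0.83010×2.77259) / 0.16990 = -3.0004
z₀ = exp(-3.0004) = 0.04977 m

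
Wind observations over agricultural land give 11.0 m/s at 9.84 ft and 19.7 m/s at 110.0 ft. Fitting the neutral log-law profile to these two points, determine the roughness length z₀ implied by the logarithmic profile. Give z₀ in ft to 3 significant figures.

z₀ ≈ 0.465 ft

Log law: V(z) ∝ ln(z/z₀). With r = V₁/V₂ = 11.0/19.7 = 0.55838,
r · ln(z₂/z₀) = ln(z₁/z₀) ⇒ ln z₀ = (ln z₁ − r·ln z₂)/(1 − r)
ln z₀ = (2.28646 − 0.55838×4.70048) / 0.44162 = -0.7658
z₀ = exp(-0.7658) = 0.4650 ft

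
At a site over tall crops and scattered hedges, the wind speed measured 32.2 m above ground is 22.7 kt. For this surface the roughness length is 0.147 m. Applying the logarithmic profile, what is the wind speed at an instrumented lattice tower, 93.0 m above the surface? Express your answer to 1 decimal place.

27.2 kt

Log law: V(z) ∝ ln(z/z₀), so V₂/V₁ = ln(z₂/z₀) / ln(z₁/z₀).
ln(93.0/0.147) = 6.4499, ln(32.2/0.147) = 5.3893
V₂ = 22.7 × 6.4499/5.3893 = 22.7 × 1.1968 = 27.1674 kt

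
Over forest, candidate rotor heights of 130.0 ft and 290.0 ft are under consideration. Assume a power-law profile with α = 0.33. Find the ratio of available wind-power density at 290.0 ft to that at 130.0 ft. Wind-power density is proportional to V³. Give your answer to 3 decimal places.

Speed ratio: V_B/V_A = (z_B/z_A)^α = (290.0/130.0)^0.33 = (2.2308)^0.33 = 1.30314
Power-density ratio: P_B/P_A = (V_B/V_A)³ = (1.30314)³ = 2.21294

2.213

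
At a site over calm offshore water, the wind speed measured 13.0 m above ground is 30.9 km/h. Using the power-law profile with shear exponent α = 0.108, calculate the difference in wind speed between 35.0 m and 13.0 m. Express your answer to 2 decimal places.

Power law: V₂ = V₁ · (z₂/z₁)^α = 30.9 × (2.6923)^0.108 = 34.3884 km/h
ΔV = 34.3884 − 30.9 = 3.4884 km/h

3.49 km/h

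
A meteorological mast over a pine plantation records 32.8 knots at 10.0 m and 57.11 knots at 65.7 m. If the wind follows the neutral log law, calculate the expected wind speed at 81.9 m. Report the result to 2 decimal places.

59.96 knots

Log law: V ∝ ln(z/z₀). From the pair, with r = V₁/V₂ = 0.57433,
ln z₀ = (ln z₁ − r·ln z₂)/(1 − r) = (2.3026 − 0.57433×4.1851)/0.42567 = -0.2374 → z₀ = 0.7887 m
V₃ = V₁ · ln(z₃/z₀)/ln(z₁/z₀) = 32.8 × 4.6429/2.5400 = 59.9562 knots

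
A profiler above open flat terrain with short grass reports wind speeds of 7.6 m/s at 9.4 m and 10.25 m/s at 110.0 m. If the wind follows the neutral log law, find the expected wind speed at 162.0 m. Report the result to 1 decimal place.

Log law: V ∝ ln(z/z₀). From the pair, with r = V₁/V₂ = 0.74146,
ln z₀ = (ln z₁ − r·ln z₂)/(1 − r) = (2.2407 − 0.74146×4.7005)/0.25854 = -4.8137 → z₀ = 0.008118 m
V₃ = V₁ · ln(z₃/z₀)/ln(z₁/z₀) = 7.6 × 9.9013/7.0544 = 10.6671 m/s

10.7 m/s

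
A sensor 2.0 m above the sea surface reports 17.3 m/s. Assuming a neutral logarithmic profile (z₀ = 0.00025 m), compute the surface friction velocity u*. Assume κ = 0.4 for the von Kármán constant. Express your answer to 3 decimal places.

u* ≈ 0.770 m/s

Log law: V(z) = (u*/κ) · ln(z/z₀) ⇒ u* = κ · V / ln(z/z₀)
u* = 0.4 × 17.3 / ln(2.0/0.00025) = 0.4 × 17.3 / 8.9872
   = 6.9200 / 8.9872 = 0.7700 m/s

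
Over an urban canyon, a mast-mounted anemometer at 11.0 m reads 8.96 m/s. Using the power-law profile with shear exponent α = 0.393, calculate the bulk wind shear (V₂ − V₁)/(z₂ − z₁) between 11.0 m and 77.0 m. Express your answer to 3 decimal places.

0.156 m/s/m

Power law: V₂ = V₁ · (z₂/z₁)^α = 8.96 × (7.0000)^0.393 = 19.2500 m/s
ΔV/Δz = (19.2500 − 8.96)/(77.0 − 11.0) = 10.2900/66.0000 = 0.15591 m/s/m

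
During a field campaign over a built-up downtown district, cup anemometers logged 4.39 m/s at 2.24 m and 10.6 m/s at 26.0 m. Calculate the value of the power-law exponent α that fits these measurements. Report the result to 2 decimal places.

Power law: V₂/V₁ = (z₂/z₁)^α ⇒ α = ln(V₂/V₁) / ln(z₂/z₁)
α = ln(10.6/4.39) / ln(26.0/2.24) = ln(2.4146) / ln(11.6071)
  = 0.88152 / 2.45162 = 0.35957

α ≈ 0.36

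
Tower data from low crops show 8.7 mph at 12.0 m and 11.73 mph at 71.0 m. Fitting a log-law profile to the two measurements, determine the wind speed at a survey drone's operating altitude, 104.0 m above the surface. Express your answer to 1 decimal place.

12.4 mph

Log law: V ∝ ln(z/z₀). From the pair, with r = V₁/V₂ = 0.74169,
ln z₀ = (ln z₁ − r·ln z₂)/(1 − r) = (2.4849 − 0.74169×4.2627)/0.25831 = -2.6196 → z₀ = 0.07283 m
V₃ = V₁ · ln(z₃/z₀)/ln(z₁/z₀) = 8.7 × 7.2640/5.1045 = 12.3806 mph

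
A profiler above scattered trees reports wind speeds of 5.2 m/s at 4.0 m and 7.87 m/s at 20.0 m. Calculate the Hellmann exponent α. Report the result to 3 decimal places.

α ≈ 0.257

Power law: V₂/V₁ = (z₂/z₁)^α ⇒ α = ln(V₂/V₁) / ln(z₂/z₁)
α = ln(7.87/5.2) / ln(20.0/4.0) = ln(1.5135) / ln(5.0000)
  = 0.41440 / 1.60944 = 0.25748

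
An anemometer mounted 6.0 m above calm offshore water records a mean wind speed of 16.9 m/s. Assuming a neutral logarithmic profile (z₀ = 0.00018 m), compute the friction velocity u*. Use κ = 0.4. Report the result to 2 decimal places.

Log law: V(z) = (u*/κ) · ln(z/z₀) ⇒ u* = κ · V / ln(z/z₀)
u* = 0.4 × 16.9 / ln(6.0/0.00018) = 0.4 × 16.9 / 10.4143
   = 6.7600 / 10.4143 = 0.6491 m/s

u* ≈ 0.65 m/s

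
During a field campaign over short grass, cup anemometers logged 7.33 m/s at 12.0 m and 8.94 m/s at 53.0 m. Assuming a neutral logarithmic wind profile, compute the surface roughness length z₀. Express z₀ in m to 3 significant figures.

z₀ ≈ 0.0139 m

Log law: V(z) ∝ ln(z/z₀). With r = V₁/V₂ = 7.33/8.94 = 0.81991,
r · ln(z₂/z₀) = ln(z₁/z₀) ⇒ ln z₀ = (ln z₁ − r·ln z₂)/(1 − r)
ln z₀ = (2.48491 − 0.81991×3.97029) / 0.18009 = -4.2777
z₀ = exp(-4.2777) = 0.01387 m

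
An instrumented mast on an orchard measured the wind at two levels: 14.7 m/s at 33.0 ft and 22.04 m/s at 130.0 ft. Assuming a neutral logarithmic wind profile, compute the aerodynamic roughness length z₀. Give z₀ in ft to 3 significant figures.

z₀ ≈ 2.12 ft

Log law: V(z) ∝ ln(z/z₀). With r = V₁/V₂ = 14.7/22.04 = 0.66697,
r · ln(z₂/z₀) = ln(z₁/z₀) ⇒ ln z₀ = (ln z₁ − r·ln z₂)/(1 − r)
ln z₀ = (3.49651 − 0.66697×4.86753) / 0.33303 = 0.7507
z₀ = exp(0.7507) = 2.119 ft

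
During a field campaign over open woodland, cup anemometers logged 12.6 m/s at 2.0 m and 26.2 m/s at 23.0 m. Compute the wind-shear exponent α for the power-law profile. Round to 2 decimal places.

Power law: V₂/V₁ = (z₂/z₁)^α ⇒ α = ln(V₂/V₁) / ln(z₂/z₁)
α = ln(26.2/12.6) / ln(23.0/2.0) = ln(2.0794) / ln(11.5000)
  = 0.73206 / 2.44235 = 0.29974

α ≈ 0.30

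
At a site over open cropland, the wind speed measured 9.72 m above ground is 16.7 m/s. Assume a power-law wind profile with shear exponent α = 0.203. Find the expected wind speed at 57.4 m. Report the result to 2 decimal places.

23.95 m/s

Power-law profile: V₂ = V₁ · (z₂/z₁)^α
V₂ = 16.7 × (57.4/9.72)^0.203 = 16.7 × (5.9053)^0.203
    = 16.7 × 1.4340 = 23.9486 m/s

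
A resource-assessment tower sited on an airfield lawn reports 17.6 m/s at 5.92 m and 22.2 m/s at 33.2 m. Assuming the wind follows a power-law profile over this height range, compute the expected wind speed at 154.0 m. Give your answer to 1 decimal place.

First find α: α = ln(V₂/V₁)/ln(z₂/z₁) = ln(22.2/17.6)/ln(33.2/5.92) = 0.23219/1.72421 = 0.1347
Extrapolate from 33.2 m to 154.0 m: V₃ = 22.2 × (154.0/33.2)^0.1347 = 22.2 × 1.2295 = 27.2956 m/s

27.3 m/s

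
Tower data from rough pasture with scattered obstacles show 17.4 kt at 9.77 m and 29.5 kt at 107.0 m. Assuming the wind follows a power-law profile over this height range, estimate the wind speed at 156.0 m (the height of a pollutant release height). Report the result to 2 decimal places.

32.06 kt

First find α: α = ln(V₂/V₁)/ln(z₂/z₁) = ln(29.5/17.4)/ln(107.0/9.77) = 0.52792/2.39351 = 0.2206
Extrapolate from 107.0 m to 156.0 m: V₃ = 29.5 × (156.0/107.0)^0.2206 = 29.5 × 1.0867 = 32.0581 kt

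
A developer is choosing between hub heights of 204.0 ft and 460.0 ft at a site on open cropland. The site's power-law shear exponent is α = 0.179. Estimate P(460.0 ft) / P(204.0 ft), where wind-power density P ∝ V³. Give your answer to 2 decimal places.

1.55

Speed ratio: V_B/V_A = (z_B/z_A)^α = (460.0/204.0)^0.179 = (2.2549)^0.179 = 1.15667
Power-density ratio: P_B/P_A = (V_B/V_A)³ = (1.15667)³ = 1.54750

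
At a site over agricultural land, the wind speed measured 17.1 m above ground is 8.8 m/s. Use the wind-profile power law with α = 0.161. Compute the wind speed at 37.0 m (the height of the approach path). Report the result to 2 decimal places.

9.96 m/s

Power-law profile: V₂ = V₁ · (z₂/z₁)^α
V₂ = 8.8 × (37.0/17.1)^0.161 = 8.8 × (2.1637)^0.161
    = 8.8 × 1.1323 = 9.9644 m/s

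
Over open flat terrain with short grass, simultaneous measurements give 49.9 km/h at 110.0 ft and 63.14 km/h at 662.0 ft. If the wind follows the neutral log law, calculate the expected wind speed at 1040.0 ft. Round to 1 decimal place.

Log law: V ∝ ln(z/z₀). From the pair, with r = V₁/V₂ = 0.79031,
ln z₀ = (ln z₁ − r·ln z₂)/(1 − r) = (4.7005 − 0.79031×6.4953)/0.20969 = -2.0639 → z₀ = 0.1270 ft
V₃ = V₁ · ln(z₃/z₀)/ln(z₁/z₀) = 49.9 × 9.0108/6.7643 = 66.4722 km/h

66.5 km/h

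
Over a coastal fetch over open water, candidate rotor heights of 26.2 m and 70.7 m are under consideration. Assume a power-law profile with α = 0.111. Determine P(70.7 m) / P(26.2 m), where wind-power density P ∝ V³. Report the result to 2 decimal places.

Speed ratio: V_B/V_A = (z_B/z_A)^α = (70.7/26.2)^0.111 = (2.6985)^0.111 = 1.11649
Power-density ratio: P_B/P_A = (V_B/V_A)³ = (1.11649)³ = 1.39175

1.39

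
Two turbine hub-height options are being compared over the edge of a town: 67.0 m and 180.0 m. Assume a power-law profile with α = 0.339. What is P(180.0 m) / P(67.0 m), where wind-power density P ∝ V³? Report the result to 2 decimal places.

2.73

Speed ratio: V_B/V_A = (z_B/z_A)^α = (180.0/67.0)^0.339 = (2.6866)^0.339 = 1.39797
Power-density ratio: P_B/P_A = (V_B/V_A)³ = (1.39797)³ = 2.73208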